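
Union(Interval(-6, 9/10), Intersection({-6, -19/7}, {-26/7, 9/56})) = Interval(-6, 9/10)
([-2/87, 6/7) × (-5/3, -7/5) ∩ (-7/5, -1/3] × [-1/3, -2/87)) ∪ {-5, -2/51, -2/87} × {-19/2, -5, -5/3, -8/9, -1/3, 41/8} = {-5, -2/51, -2/87} × {-19/2, -5, -5/3, -8/9, -1/3, 41/8}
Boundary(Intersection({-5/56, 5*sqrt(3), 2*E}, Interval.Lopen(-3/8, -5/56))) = {-5/56}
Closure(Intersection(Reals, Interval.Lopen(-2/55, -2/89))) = Interval(-2/55, -2/89)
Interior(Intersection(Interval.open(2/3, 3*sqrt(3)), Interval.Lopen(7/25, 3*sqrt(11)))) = Interval.open(2/3, 3*sqrt(3))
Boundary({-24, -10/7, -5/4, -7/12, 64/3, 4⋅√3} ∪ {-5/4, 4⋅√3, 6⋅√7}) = {-24, -10/7, -5/4, -7/12, 64/3, 4⋅√3, 6⋅√7}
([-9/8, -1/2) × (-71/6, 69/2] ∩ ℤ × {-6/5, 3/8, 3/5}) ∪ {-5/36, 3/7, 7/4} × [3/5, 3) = ({-1} × {-6/5, 3/8, 3/5}) ∪ ({-5/36, 3/7, 7/4} × [3/5, 3))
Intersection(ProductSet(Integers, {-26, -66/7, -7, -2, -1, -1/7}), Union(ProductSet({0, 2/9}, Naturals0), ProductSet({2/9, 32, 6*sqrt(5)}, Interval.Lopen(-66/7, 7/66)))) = ProductSet({32}, {-7, -2, -1, -1/7})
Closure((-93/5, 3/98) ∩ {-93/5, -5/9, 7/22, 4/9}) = {-5/9}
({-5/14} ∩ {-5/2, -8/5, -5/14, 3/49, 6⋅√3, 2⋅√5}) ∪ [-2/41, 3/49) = {-5/14} ∪ [-2/41, 3/49)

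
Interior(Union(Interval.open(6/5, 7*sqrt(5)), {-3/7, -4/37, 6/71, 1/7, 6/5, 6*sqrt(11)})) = Interval.open(6/5, 7*sqrt(5))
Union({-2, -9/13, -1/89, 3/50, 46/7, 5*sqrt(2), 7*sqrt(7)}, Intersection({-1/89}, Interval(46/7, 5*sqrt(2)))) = {-2, -9/13, -1/89, 3/50, 46/7, 5*sqrt(2), 7*sqrt(7)}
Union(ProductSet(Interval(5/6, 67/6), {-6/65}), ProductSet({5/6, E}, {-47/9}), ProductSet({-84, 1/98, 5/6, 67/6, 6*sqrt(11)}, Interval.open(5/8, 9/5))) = Union(ProductSet({5/6, E}, {-47/9}), ProductSet({-84, 1/98, 5/6, 67/6, 6*sqrt(11)}, Interval.open(5/8, 9/5)), ProductSet(Interval(5/6, 67/6), {-6/65}))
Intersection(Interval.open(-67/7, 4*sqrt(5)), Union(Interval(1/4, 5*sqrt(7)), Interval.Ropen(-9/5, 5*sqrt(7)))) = Interval.Ropen(-9/5, 4*sqrt(5))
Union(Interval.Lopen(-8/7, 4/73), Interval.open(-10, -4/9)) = Interval.Lopen(-10, 4/73)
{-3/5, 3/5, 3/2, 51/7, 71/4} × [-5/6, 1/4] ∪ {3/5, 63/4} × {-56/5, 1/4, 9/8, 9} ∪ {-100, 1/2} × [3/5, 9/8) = ({-100, 1/2} × [3/5, 9/8)) ∪ ({3/5, 63/4} × {-56/5, 1/4, 9/8, 9}) ∪ ({-3/5, 3/5, 3/2, 51/7, 71/4} × [-5/6, 1/4])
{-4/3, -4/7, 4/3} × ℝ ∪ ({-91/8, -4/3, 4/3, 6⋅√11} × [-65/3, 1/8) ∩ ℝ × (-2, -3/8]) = ({-4/3, -4/7, 4/3} × ℝ) ∪ ({-91/8, -4/3, 4/3, 6⋅√11} × (-2, -3/8])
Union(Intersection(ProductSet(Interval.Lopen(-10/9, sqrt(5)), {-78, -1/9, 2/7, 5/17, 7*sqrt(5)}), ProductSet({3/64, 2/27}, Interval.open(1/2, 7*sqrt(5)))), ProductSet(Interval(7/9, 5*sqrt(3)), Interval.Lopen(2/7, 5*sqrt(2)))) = ProductSet(Interval(7/9, 5*sqrt(3)), Interval.Lopen(2/7, 5*sqrt(2)))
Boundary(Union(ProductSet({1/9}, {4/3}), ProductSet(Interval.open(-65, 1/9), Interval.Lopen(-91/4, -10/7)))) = Union(ProductSet({1/9}, {4/3}), ProductSet({-65, 1/9}, Interval(-91/4, -10/7)), ProductSet(Interval(-65, 1/9), {-91/4, -10/7}))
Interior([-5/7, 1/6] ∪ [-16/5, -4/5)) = (-16/5, -4/5) ∪ (-5/7, 1/6)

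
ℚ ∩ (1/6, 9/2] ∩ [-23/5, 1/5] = ℚ ∩ (1/6, 1/5]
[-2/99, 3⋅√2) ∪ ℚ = ℚ ∪ [-2/99, 3⋅√2)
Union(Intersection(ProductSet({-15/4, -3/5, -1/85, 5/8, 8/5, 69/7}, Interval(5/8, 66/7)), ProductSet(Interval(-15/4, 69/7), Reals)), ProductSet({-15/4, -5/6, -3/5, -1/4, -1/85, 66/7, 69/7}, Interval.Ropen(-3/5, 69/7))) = Union(ProductSet({-15/4, -3/5, -1/85, 5/8, 8/5, 69/7}, Interval(5/8, 66/7)), ProductSet({-15/4, -5/6, -3/5, -1/4, -1/85, 66/7, 69/7}, Interval.Ropen(-3/5, 69/7)))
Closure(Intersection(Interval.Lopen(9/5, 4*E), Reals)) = Interval(9/5, 4*E)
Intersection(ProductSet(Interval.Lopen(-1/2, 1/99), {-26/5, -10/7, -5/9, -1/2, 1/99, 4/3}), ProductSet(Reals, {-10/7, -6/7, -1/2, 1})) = ProductSet(Interval.Lopen(-1/2, 1/99), {-10/7, -1/2})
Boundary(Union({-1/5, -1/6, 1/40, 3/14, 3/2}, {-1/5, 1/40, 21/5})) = {-1/5, -1/6, 1/40, 3/14, 3/2, 21/5}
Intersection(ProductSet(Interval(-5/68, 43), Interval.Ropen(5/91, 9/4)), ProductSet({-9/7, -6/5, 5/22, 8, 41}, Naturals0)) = ProductSet({5/22, 8, 41}, Range(1, 3, 1))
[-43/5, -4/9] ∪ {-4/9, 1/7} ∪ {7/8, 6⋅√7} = [-43/5, -4/9] ∪ {1/7, 7/8, 6⋅√7}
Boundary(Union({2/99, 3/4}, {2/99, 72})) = {2/99, 3/4, 72}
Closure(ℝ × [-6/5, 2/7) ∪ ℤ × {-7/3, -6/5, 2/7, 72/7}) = (ℤ × {-7/3, -6/5, 2/7, 72/7}) ∪ (ℝ × [-6/5, 2/7])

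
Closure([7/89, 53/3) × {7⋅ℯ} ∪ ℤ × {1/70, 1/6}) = (ℤ × {1/70, 1/6}) ∪ ([7/89, 53/3] × {7⋅ℯ})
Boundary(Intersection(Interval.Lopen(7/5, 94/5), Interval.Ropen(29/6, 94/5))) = {29/6, 94/5}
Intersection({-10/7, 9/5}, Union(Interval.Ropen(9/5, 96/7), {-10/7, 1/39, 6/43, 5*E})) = {-10/7, 9/5}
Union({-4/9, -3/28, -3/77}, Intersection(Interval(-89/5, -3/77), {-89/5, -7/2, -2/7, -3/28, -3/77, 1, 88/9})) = {-89/5, -7/2, -4/9, -2/7, -3/28, -3/77}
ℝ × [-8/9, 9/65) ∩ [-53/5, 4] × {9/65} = ∅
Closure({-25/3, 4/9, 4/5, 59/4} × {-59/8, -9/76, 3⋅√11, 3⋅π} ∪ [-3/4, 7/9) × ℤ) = ([-3/4, 7/9] × ℤ) ∪ ({-25/3, 4/9, 4/5, 59/4} × {-59/8, -9/76, 3⋅√11, 3⋅π})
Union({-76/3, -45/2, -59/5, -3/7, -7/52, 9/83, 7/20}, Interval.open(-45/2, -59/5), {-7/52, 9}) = Union({-76/3, -3/7, -7/52, 9/83, 7/20, 9}, Interval(-45/2, -59/5))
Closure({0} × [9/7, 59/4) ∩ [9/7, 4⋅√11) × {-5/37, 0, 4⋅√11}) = ∅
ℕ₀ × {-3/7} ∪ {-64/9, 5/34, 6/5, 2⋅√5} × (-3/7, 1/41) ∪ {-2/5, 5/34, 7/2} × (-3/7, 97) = (ℕ₀ × {-3/7}) ∪ ({-2/5, 5/34, 7/2} × (-3/7, 97)) ∪ ({-64/9, 5/34, 6/5, 2⋅√5} × (-3/7, 1/41))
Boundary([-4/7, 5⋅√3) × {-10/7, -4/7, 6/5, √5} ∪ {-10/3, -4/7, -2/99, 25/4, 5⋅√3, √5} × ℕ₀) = ({-10/3, -4/7, -2/99, 25/4, 5⋅√3, √5} × ℕ₀) ∪ ([-4/7, 5⋅√3] × {-10/7, -4/7, 6/5, √5})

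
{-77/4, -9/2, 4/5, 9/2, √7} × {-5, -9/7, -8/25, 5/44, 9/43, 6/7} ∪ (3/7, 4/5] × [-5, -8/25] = ((3/7, 4/5] × [-5, -8/25]) ∪ ({-77/4, -9/2, 4/5, 9/2, √7} × {-5, -9/7, -8/25, 5/44, 9/43, 6/7})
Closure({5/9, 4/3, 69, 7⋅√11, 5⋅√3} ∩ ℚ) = {5/9, 4/3, 69}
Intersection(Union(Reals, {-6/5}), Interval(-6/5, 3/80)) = Interval(-6/5, 3/80)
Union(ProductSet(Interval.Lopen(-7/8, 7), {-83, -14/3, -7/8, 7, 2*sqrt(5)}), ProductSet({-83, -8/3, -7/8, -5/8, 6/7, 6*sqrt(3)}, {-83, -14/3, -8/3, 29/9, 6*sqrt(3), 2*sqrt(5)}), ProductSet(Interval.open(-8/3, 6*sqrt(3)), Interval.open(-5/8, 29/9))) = Union(ProductSet({-83, -8/3, -7/8, -5/8, 6/7, 6*sqrt(3)}, {-83, -14/3, -8/3, 29/9, 6*sqrt(3), 2*sqrt(5)}), ProductSet(Interval.open(-8/3, 6*sqrt(3)), Interval.open(-5/8, 29/9)), ProductSet(Interval.Lopen(-7/8, 7), {-83, -14/3, -7/8, 7, 2*sqrt(5)}))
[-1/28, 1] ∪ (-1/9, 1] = (-1/9, 1]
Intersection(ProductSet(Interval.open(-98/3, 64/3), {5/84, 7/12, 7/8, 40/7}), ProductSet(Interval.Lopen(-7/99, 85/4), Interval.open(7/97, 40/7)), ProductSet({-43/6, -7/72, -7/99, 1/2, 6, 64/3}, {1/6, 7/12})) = ProductSet({1/2, 6}, {7/12})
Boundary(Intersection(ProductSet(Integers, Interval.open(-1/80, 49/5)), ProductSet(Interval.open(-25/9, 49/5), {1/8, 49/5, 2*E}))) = ProductSet(Range(-2, 10, 1), {1/8, 2*E})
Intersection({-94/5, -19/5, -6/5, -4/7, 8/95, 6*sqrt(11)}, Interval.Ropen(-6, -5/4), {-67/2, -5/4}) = EmptySet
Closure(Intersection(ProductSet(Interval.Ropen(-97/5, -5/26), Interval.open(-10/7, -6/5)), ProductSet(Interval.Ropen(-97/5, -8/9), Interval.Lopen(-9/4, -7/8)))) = Union(ProductSet({-97/5, -8/9}, Interval(-10/7, -6/5)), ProductSet(Interval(-97/5, -8/9), {-10/7, -6/5}), ProductSet(Interval.Ropen(-97/5, -8/9), Interval.open(-10/7, -6/5)))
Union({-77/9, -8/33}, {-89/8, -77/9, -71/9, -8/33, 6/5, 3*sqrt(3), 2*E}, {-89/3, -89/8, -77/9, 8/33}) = {-89/3, -89/8, -77/9, -71/9, -8/33, 8/33, 6/5, 3*sqrt(3), 2*E}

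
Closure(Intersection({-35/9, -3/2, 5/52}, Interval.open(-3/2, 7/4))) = {5/52}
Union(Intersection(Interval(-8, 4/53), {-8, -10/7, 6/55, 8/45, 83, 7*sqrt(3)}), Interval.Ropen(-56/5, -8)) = Union({-10/7}, Interval(-56/5, -8))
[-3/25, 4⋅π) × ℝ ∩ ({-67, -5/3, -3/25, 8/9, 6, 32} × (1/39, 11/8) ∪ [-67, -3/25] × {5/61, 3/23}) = {-3/25, 8/9, 6} × (1/39, 11/8)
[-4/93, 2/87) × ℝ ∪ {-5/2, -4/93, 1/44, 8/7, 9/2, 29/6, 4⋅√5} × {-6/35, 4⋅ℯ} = ([-4/93, 2/87) × ℝ) ∪ ({-5/2, -4/93, 1/44, 8/7, 9/2, 29/6, 4⋅√5} × {-6/35, 4⋅ℯ})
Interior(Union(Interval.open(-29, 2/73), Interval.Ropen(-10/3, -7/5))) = Interval.open(-29, 2/73)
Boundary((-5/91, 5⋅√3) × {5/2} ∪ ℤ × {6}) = (ℤ × {6}) ∪ ([-5/91, 5⋅√3] × {5/2})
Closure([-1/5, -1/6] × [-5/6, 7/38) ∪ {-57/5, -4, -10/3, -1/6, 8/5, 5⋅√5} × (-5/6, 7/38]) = ({-57/5, -4, -10/3, 8/5, 5⋅√5} ∪ [-1/5, -1/6]) × [-5/6, 7/38]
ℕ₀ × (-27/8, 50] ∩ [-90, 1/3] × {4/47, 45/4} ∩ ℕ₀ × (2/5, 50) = {0} × {45/4}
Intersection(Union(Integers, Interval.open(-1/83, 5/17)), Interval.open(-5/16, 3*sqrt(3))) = Union(Interval.open(-1/83, 5/17), Range(0, 6, 1))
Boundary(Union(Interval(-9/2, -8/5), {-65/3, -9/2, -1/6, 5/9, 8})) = {-65/3, -9/2, -8/5, -1/6, 5/9, 8}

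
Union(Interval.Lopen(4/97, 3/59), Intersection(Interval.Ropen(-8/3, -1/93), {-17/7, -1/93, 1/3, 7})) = Union({-17/7}, Interval.Lopen(4/97, 3/59))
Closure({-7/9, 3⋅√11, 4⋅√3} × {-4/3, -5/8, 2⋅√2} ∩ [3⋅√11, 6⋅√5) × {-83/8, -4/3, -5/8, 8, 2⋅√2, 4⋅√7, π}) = {3⋅√11} × {-4/3, -5/8, 2⋅√2}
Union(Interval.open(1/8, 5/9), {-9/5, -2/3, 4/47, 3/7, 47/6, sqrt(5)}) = Union({-9/5, -2/3, 4/47, 47/6, sqrt(5)}, Interval.open(1/8, 5/9))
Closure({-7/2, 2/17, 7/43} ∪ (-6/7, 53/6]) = {-7/2} ∪ [-6/7, 53/6]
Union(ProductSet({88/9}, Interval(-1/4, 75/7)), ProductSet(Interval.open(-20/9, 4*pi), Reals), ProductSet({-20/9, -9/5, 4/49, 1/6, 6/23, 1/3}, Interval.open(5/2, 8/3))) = Union(ProductSet({-20/9, -9/5, 4/49, 1/6, 6/23, 1/3}, Interval.open(5/2, 8/3)), ProductSet(Interval.open(-20/9, 4*pi), Reals))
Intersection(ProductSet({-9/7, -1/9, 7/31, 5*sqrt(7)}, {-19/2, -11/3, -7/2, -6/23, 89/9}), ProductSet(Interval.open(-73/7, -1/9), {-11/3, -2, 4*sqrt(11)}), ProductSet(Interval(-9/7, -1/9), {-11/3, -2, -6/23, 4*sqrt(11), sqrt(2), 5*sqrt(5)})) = ProductSet({-9/7}, {-11/3})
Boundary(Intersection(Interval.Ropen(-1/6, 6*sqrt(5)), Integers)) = Range(0, 14, 1)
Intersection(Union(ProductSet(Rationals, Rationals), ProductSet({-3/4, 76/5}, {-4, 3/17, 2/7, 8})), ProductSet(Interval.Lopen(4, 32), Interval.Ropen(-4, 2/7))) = ProductSet(Intersection(Interval.Lopen(4, 32), Rationals), Intersection(Interval.Ropen(-4, 2/7), Rationals))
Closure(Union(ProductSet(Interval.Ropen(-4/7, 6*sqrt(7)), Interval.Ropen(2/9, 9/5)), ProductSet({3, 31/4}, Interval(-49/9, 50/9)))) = Union(ProductSet({-4/7, 6*sqrt(7)}, Interval(2/9, 9/5)), ProductSet({3, 31/4}, Interval(-49/9, 50/9)), ProductSet(Interval(-4/7, 6*sqrt(7)), {2/9, 9/5}), ProductSet(Interval.Ropen(-4/7, 6*sqrt(7)), Interval.Ropen(2/9, 9/5)))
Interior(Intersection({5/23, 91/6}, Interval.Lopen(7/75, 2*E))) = EmptySet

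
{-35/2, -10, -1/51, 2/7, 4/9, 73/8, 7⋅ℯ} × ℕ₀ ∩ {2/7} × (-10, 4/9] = {2/7} × {0}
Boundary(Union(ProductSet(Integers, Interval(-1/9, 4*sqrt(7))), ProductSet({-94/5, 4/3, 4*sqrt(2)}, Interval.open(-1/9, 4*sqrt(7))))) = ProductSet(Union({-94/5, 4/3, 4*sqrt(2)}, Integers), Interval(-1/9, 4*sqrt(7)))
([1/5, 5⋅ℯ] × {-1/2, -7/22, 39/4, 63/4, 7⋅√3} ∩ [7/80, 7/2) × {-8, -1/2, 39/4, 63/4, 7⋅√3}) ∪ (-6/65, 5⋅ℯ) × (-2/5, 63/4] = ((-6/65, 5⋅ℯ) × (-2/5, 63/4]) ∪ ([1/5, 7/2) × {-1/2, 39/4, 63/4, 7⋅√3})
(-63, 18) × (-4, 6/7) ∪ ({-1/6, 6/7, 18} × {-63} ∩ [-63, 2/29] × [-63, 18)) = ({-1/6} × {-63}) ∪ ((-63, 18) × (-4, 6/7))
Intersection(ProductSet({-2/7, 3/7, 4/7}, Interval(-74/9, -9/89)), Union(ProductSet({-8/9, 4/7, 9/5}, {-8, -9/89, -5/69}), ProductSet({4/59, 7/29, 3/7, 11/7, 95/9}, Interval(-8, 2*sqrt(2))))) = Union(ProductSet({3/7}, Interval(-8, -9/89)), ProductSet({4/7}, {-8, -9/89}))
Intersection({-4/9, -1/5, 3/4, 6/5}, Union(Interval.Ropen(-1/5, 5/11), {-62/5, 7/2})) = {-1/5}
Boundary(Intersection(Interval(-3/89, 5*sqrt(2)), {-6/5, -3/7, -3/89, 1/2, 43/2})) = {-3/89, 1/2}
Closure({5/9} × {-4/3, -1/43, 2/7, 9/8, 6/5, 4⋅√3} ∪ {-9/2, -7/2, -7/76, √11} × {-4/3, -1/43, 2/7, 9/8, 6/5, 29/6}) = ({5/9} × {-4/3, -1/43, 2/7, 9/8, 6/5, 4⋅√3}) ∪ ({-9/2, -7/2, -7/76, √11} × {-4/3, -1/43, 2/7, 9/8, 6/5, 29/6})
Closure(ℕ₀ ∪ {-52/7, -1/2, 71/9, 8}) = {-52/7, -1/2, 71/9} ∪ ℕ₀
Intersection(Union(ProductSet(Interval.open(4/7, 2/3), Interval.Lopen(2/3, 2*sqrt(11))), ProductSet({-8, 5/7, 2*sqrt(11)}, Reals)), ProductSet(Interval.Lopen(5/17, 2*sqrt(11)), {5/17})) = ProductSet({5/7, 2*sqrt(11)}, {5/17})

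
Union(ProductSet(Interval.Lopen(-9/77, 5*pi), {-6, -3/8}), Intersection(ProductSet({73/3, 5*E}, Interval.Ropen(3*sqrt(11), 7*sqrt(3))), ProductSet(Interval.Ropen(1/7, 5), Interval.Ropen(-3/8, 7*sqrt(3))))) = ProductSet(Interval.Lopen(-9/77, 5*pi), {-6, -3/8})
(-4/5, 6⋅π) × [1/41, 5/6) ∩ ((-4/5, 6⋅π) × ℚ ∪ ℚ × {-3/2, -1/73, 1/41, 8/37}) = (-4/5, 6⋅π) × (ℚ ∩ [1/41, 5/6))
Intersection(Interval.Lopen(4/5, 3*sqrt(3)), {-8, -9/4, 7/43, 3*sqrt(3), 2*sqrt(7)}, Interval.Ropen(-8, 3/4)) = EmptySet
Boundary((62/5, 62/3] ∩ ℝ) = {62/5, 62/3}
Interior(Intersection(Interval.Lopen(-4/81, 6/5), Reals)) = Interval.open(-4/81, 6/5)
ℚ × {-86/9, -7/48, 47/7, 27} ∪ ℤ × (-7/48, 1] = (ℤ × (-7/48, 1]) ∪ (ℚ × {-86/9, -7/48, 47/7, 27})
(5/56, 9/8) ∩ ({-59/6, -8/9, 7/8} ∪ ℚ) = ℚ ∩ (5/56, 9/8)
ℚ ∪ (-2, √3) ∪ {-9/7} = ℚ ∪ [-2, √3)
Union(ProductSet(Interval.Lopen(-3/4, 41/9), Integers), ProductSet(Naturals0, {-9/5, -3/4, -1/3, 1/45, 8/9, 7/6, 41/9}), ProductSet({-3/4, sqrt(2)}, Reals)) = Union(ProductSet({-3/4, sqrt(2)}, Reals), ProductSet(Interval.Lopen(-3/4, 41/9), Integers), ProductSet(Naturals0, {-9/5, -3/4, -1/3, 1/45, 8/9, 7/6, 41/9}))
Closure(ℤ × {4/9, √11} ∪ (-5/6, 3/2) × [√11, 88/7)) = (ℤ × {4/9, √11}) ∪ ({-5/6, 3/2} × [√11, 88/7]) ∪ ([-5/6, 3/2] × {88/7, √11}) ∪ ((-5/6, 3/2) × [√11, 88/7))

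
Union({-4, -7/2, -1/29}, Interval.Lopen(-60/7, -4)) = Union({-7/2, -1/29}, Interval.Lopen(-60/7, -4))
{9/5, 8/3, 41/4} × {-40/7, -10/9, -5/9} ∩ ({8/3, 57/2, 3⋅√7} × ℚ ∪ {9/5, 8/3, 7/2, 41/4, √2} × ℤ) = {8/3} × {-40/7, -10/9, -5/9}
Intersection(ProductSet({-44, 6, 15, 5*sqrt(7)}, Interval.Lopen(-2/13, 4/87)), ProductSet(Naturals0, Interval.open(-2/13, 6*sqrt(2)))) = ProductSet({6, 15}, Interval.Lopen(-2/13, 4/87))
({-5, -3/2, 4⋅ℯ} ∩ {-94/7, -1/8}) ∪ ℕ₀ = ℕ₀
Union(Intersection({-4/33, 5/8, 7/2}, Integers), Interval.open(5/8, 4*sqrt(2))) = Interval.open(5/8, 4*sqrt(2))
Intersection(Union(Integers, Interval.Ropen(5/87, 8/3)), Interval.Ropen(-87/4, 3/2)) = Union(Interval.Ropen(5/87, 3/2), Range(-21, 2, 1))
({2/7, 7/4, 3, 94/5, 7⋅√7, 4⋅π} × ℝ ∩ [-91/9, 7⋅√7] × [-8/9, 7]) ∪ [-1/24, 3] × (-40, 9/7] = ([-1/24, 3] × (-40, 9/7]) ∪ ({2/7, 7/4, 3, 7⋅√7, 4⋅π} × [-8/9, 7])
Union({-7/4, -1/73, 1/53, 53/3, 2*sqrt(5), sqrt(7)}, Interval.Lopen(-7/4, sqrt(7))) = Union({53/3, 2*sqrt(5)}, Interval(-7/4, sqrt(7)))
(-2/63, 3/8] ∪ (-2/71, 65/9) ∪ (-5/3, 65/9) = (-5/3, 65/9)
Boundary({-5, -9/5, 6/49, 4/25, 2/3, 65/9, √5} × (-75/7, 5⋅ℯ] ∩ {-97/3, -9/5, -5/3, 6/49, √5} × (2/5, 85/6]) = {-9/5, 6/49, √5} × [2/5, 5⋅ℯ]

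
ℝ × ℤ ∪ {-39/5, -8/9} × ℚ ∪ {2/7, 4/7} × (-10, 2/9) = (ℝ × ℤ) ∪ ({-39/5, -8/9} × ℚ) ∪ ({2/7, 4/7} × (-10, 2/9))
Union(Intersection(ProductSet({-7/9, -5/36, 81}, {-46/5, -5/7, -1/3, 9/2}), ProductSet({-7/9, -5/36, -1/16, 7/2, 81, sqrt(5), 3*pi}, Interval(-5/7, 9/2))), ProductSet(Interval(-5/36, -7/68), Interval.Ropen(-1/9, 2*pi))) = Union(ProductSet({-7/9, -5/36, 81}, {-5/7, -1/3, 9/2}), ProductSet(Interval(-5/36, -7/68), Interval.Ropen(-1/9, 2*pi)))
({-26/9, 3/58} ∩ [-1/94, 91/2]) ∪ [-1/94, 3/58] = [-1/94, 3/58]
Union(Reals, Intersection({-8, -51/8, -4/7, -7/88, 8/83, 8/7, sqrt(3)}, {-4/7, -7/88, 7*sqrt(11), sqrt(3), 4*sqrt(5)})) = Reals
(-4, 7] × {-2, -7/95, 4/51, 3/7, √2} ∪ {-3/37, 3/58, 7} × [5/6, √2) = ({-3/37, 3/58, 7} × [5/6, √2)) ∪ ((-4, 7] × {-2, -7/95, 4/51, 3/7, √2})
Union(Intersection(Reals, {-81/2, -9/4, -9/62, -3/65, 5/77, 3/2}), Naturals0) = Union({-81/2, -9/4, -9/62, -3/65, 5/77, 3/2}, Naturals0)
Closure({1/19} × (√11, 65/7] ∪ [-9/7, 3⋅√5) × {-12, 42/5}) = ({1/19} × [√11, 65/7]) ∪ ([-9/7, 3⋅√5] × {-12, 42/5})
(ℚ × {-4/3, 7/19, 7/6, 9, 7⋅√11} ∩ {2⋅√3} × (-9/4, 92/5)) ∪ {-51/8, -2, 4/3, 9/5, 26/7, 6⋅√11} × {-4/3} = {-51/8, -2, 4/3, 9/5, 26/7, 6⋅√11} × {-4/3}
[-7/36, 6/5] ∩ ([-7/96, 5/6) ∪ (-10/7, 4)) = [-7/36, 6/5]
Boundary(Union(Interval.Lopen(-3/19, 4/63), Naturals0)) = Union(Complement(Naturals0, Interval.open(-3/19, 4/63)), {-3/19, 4/63})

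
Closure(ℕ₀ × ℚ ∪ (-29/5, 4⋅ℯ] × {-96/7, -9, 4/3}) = (ℕ₀ × ℝ) ∪ ([-29/5, 4⋅ℯ] × {-96/7, -9, 4/3})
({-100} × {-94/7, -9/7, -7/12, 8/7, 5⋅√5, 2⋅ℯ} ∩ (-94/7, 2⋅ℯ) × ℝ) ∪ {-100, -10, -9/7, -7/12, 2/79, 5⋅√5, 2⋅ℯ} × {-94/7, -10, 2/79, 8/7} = {-100, -10, -9/7, -7/12, 2/79, 5⋅√5, 2⋅ℯ} × {-94/7, -10, 2/79, 8/7}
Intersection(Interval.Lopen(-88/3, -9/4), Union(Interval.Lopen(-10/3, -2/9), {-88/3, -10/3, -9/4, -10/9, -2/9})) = Interval(-10/3, -9/4)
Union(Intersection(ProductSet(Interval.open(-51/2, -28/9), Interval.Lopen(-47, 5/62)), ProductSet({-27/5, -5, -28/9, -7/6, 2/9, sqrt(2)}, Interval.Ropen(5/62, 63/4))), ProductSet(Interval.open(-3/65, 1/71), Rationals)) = Union(ProductSet({-27/5, -5}, {5/62}), ProductSet(Interval.open(-3/65, 1/71), Rationals))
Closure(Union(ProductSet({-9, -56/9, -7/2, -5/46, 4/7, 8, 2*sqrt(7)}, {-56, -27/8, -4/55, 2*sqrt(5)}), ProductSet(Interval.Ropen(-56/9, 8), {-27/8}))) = Union(ProductSet({-9, -56/9, -7/2, -5/46, 4/7, 8, 2*sqrt(7)}, {-56, -27/8, -4/55, 2*sqrt(5)}), ProductSet(Interval(-56/9, 8), {-27/8}))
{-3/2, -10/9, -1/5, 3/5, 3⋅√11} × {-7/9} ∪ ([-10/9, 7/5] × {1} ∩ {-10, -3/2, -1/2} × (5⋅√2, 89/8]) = {-3/2, -10/9, -1/5, 3/5, 3⋅√11} × {-7/9}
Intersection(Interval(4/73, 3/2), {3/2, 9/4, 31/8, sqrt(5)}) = {3/2}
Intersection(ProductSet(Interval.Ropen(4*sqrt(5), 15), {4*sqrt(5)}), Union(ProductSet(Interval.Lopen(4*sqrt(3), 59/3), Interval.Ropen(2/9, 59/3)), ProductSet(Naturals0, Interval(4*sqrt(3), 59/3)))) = ProductSet(Union(Interval.Ropen(4*sqrt(5), 15), Range(9, 15, 1)), {4*sqrt(5)})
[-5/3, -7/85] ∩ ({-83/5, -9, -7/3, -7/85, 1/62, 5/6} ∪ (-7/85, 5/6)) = {-7/85}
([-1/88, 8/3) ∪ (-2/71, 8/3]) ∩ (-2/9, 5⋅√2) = (-2/71, 8/3]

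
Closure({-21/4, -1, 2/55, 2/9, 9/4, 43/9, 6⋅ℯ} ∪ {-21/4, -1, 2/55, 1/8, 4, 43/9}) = {-21/4, -1, 2/55, 1/8, 2/9, 9/4, 4, 43/9, 6⋅ℯ}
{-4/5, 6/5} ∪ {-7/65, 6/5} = {-4/5, -7/65, 6/5}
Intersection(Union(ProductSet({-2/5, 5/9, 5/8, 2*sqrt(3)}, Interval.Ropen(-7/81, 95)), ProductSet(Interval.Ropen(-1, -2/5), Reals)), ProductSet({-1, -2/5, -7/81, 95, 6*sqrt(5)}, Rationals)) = Union(ProductSet({-1}, Rationals), ProductSet({-2/5}, Intersection(Interval.Ropen(-7/81, 95), Rationals)))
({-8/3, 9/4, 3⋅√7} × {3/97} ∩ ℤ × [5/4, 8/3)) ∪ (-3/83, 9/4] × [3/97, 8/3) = (-3/83, 9/4] × [3/97, 8/3)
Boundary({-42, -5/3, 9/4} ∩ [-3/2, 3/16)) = ∅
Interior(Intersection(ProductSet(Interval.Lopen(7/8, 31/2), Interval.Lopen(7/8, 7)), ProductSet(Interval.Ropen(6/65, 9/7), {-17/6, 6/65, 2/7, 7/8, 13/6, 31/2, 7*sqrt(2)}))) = EmptySet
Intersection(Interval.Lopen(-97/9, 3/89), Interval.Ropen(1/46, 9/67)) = Interval(1/46, 3/89)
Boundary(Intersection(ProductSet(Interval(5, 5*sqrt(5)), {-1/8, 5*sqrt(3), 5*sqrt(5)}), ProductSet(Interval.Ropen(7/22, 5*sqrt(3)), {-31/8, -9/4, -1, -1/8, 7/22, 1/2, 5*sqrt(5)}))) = ProductSet(Interval(5, 5*sqrt(3)), {-1/8, 5*sqrt(5)})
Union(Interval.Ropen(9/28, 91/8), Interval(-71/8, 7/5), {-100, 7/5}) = Union({-100}, Interval.Ropen(-71/8, 91/8))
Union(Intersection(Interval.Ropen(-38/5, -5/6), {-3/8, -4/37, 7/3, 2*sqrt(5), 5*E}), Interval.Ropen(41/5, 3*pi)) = Interval.Ropen(41/5, 3*pi)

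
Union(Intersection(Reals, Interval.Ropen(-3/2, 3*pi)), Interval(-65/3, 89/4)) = Interval(-65/3, 89/4)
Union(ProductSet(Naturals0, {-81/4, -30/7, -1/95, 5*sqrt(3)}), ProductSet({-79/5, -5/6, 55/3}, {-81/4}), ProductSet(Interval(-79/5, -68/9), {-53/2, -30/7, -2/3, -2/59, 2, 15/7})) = Union(ProductSet({-79/5, -5/6, 55/3}, {-81/4}), ProductSet(Interval(-79/5, -68/9), {-53/2, -30/7, -2/3, -2/59, 2, 15/7}), ProductSet(Naturals0, {-81/4, -30/7, -1/95, 5*sqrt(3)}))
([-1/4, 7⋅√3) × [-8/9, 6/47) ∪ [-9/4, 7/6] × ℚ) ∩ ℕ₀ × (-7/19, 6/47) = {0, 1, …, 12} × (-7/19, 6/47)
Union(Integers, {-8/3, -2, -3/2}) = Union({-8/3, -3/2}, Integers)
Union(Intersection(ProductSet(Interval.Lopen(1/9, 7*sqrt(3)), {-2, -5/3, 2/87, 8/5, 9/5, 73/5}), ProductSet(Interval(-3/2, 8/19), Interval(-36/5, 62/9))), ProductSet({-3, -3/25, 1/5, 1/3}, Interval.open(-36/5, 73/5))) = Union(ProductSet({-3, -3/25, 1/5, 1/3}, Interval.open(-36/5, 73/5)), ProductSet(Interval.Lopen(1/9, 8/19), {-2, -5/3, 2/87, 8/5, 9/5}))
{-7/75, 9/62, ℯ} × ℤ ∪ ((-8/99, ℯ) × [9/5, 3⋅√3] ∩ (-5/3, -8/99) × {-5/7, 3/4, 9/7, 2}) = {-7/75, 9/62, ℯ} × ℤ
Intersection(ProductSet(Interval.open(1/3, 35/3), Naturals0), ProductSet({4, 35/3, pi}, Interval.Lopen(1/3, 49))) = ProductSet({4, pi}, Range(1, 50, 1))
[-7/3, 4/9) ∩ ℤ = {-2, -1, 0}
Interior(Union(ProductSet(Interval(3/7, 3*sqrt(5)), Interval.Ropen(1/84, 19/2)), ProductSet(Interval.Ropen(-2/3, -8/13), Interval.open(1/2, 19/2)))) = Union(ProductSet(Interval.open(-2/3, -8/13), Interval.open(1/2, 19/2)), ProductSet(Interval.open(3/7, 3*sqrt(5)), Interval.open(1/84, 19/2)))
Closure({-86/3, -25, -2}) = {-86/3, -25, -2}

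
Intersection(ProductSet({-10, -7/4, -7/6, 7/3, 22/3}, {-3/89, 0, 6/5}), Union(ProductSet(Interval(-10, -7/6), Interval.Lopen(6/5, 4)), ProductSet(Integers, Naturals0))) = ProductSet({-10}, {0})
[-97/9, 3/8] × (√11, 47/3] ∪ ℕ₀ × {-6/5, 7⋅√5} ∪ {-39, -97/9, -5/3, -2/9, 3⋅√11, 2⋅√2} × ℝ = (ℕ₀ × {-6/5, 7⋅√5}) ∪ ([-97/9, 3/8] × (√11, 47/3]) ∪ ({-39, -97/9, -5/3, -2/9, 3⋅√11, 2⋅√2} × ℝ)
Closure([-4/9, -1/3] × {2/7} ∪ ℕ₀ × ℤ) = (ℕ₀ × ℤ) ∪ ([-4/9, -1/3] × {2/7})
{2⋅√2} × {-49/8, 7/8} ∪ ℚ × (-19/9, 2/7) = (ℚ × (-19/9, 2/7)) ∪ ({2⋅√2} × {-49/8, 7/8})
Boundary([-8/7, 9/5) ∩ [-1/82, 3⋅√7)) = {-1/82, 9/5}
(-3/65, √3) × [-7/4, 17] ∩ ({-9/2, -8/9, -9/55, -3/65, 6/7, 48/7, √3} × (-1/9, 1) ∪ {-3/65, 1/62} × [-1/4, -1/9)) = ({1/62} × [-1/4, -1/9)) ∪ ({6/7} × (-1/9, 1))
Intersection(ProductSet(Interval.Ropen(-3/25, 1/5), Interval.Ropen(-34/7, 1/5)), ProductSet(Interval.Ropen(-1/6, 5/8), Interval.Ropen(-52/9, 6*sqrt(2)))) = ProductSet(Interval.Ropen(-3/25, 1/5), Interval.Ropen(-34/7, 1/5))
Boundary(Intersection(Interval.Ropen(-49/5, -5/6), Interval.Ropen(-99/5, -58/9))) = {-49/5, -58/9}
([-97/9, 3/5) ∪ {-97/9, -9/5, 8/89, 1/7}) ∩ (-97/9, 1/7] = (-97/9, 1/7]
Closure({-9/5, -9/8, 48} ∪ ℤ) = ℤ ∪ {-9/5, -9/8}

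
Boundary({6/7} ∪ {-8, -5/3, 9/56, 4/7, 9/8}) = {-8, -5/3, 9/56, 4/7, 6/7, 9/8}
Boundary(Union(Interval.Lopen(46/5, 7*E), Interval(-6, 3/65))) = {-6, 3/65, 46/5, 7*E}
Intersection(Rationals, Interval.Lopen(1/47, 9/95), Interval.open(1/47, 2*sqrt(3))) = Intersection(Interval.Lopen(1/47, 9/95), Rationals)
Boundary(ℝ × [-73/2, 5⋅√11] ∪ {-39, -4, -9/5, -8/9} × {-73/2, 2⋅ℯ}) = ℝ × {-73/2, 5⋅√11}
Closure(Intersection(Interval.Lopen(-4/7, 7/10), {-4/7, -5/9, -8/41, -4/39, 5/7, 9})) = {-5/9, -8/41, -4/39}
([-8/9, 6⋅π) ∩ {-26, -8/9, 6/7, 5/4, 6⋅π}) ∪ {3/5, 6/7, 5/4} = {-8/9, 3/5, 6/7, 5/4}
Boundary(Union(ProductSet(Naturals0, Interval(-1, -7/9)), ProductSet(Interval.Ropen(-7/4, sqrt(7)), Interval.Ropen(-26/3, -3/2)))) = Union(ProductSet({-7/4, sqrt(7)}, Interval(-26/3, -3/2)), ProductSet(Interval(-7/4, sqrt(7)), {-26/3, -3/2}), ProductSet(Union(Complement(Naturals0, Interval.open(-7/4, sqrt(7))), Naturals0), Interval(-1, -7/9)))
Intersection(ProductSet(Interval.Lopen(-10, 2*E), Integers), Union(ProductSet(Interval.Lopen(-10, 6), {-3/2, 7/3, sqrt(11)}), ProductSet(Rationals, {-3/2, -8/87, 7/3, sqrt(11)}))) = EmptySet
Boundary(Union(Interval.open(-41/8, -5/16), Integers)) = Union(Complement(Integers, Interval.open(-41/8, -5/16)), {-41/8, -5/16})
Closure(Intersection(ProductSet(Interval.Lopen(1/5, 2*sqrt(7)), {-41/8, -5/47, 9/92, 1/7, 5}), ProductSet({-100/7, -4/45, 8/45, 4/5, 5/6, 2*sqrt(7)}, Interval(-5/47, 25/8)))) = ProductSet({4/5, 5/6, 2*sqrt(7)}, {-5/47, 9/92, 1/7})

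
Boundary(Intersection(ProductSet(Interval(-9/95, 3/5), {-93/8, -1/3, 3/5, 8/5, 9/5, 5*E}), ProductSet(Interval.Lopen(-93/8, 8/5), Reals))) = ProductSet(Interval(-9/95, 3/5), {-93/8, -1/3, 3/5, 8/5, 9/5, 5*E})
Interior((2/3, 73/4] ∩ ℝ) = (2/3, 73/4)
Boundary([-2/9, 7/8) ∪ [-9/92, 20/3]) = {-2/9, 20/3}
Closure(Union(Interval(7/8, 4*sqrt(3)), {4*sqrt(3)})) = Interval(7/8, 4*sqrt(3))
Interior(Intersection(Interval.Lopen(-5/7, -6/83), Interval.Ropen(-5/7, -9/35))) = Interval.open(-5/7, -9/35)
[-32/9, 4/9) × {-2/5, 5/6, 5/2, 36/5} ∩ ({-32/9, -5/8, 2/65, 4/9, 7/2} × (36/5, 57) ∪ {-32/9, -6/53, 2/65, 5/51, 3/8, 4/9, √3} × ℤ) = ∅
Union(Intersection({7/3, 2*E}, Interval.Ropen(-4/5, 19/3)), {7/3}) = {7/3, 2*E}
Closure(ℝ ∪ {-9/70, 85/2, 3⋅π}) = ℝ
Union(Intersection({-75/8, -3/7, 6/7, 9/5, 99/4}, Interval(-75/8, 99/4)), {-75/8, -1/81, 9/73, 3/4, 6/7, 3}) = {-75/8, -3/7, -1/81, 9/73, 3/4, 6/7, 9/5, 3, 99/4}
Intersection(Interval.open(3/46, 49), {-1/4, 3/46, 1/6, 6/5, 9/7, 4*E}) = {1/6, 6/5, 9/7, 4*E}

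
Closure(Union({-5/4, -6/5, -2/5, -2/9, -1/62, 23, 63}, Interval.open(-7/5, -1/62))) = Union({23, 63}, Interval(-7/5, -1/62))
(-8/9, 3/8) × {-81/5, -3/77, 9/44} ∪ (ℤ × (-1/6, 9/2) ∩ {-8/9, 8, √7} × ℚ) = ({8} × (ℚ ∩ (-1/6, 9/2))) ∪ ((-8/9, 3/8) × {-81/5, -3/77, 9/44})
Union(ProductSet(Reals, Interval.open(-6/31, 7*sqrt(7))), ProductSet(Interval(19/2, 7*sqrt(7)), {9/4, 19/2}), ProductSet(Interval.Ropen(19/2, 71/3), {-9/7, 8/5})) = Union(ProductSet(Interval.Ropen(19/2, 71/3), {-9/7, 8/5}), ProductSet(Reals, Interval.open(-6/31, 7*sqrt(7))))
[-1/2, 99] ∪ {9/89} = [-1/2, 99]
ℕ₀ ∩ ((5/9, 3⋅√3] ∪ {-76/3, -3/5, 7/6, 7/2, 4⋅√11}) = {1, 2, …, 5}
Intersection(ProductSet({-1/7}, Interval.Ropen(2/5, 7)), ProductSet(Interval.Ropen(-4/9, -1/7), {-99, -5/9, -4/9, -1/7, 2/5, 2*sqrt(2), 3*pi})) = EmptySet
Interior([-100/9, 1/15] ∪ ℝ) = (-∞, ∞)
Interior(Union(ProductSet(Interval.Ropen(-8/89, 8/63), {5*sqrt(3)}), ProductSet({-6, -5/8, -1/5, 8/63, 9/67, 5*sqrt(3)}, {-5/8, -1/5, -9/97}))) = EmptySet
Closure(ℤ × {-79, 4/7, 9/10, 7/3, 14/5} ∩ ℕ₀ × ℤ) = ℕ₀ × {-79}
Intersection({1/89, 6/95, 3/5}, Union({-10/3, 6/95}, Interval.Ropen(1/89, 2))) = {1/89, 6/95, 3/5}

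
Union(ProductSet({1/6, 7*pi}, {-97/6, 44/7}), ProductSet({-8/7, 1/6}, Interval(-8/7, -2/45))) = Union(ProductSet({-8/7, 1/6}, Interval(-8/7, -2/45)), ProductSet({1/6, 7*pi}, {-97/6, 44/7}))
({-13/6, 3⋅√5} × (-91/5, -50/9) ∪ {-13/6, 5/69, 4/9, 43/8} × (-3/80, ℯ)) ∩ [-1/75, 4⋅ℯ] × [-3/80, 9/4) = {5/69, 4/9, 43/8} × (-3/80, 9/4)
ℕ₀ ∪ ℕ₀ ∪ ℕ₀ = ℕ₀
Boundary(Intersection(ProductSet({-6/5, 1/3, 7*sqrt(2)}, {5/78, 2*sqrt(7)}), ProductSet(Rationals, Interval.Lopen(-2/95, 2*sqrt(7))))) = ProductSet({-6/5, 1/3}, {5/78, 2*sqrt(7)})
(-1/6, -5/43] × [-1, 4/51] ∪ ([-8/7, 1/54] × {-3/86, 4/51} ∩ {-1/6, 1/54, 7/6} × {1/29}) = (-1/6, -5/43] × [-1, 4/51]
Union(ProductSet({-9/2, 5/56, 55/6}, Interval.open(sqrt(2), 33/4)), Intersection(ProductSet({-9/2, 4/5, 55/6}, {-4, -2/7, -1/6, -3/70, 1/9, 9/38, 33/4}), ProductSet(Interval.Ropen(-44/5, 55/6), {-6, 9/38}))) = Union(ProductSet({-9/2, 4/5}, {9/38}), ProductSet({-9/2, 5/56, 55/6}, Interval.open(sqrt(2), 33/4)))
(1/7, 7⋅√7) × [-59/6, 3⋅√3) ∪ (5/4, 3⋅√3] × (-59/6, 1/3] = (1/7, 7⋅√7) × [-59/6, 3⋅√3)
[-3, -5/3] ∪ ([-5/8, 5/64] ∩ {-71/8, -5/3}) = [-3, -5/3]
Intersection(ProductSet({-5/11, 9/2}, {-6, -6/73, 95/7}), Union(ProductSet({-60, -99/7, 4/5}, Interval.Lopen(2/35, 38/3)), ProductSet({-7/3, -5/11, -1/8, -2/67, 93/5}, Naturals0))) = EmptySet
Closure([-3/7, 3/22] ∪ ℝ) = (-∞, ∞)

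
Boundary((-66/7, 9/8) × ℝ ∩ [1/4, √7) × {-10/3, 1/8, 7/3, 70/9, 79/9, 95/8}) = [1/4, 9/8] × {-10/3, 1/8, 7/3, 70/9, 79/9, 95/8}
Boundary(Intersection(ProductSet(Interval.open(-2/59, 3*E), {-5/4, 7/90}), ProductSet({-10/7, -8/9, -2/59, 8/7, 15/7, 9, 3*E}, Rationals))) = ProductSet({8/7, 15/7}, {-5/4, 7/90})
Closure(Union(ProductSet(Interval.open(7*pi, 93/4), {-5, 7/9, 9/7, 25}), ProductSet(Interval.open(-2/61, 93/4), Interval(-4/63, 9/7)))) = Union(ProductSet(Interval(-2/61, 93/4), Interval(-4/63, 9/7)), ProductSet(Interval(7*pi, 93/4), {-5, 9/7, 25}), ProductSet(Interval.Lopen(7*pi, 93/4), {-5, 7/9, 9/7, 25}))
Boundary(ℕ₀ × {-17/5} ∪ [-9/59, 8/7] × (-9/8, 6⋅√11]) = (ℕ₀ × {-17/5}) ∪ ({-9/59, 8/7} × [-9/8, 6⋅√11]) ∪ ([-9/59, 8/7] × {-9/8, 6⋅√11})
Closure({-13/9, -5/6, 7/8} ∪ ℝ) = ℝ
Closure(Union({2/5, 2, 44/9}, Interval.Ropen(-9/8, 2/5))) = Union({2, 44/9}, Interval(-9/8, 2/5))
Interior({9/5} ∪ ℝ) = ℝ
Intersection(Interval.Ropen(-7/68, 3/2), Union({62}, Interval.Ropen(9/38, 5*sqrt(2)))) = Interval.Ropen(9/38, 3/2)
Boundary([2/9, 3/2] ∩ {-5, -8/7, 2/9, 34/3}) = {2/9}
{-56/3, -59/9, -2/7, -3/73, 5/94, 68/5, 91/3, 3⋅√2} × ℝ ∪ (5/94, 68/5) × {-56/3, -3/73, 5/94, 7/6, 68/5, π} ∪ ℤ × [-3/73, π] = (ℤ × [-3/73, π]) ∪ ((5/94, 68/5) × {-56/3, -3/73, 5/94, 7/6, 68/5, π}) ∪ ({-56/3, -59/9, -2/7, -3/73, 5/94, 68/5, 91/3, 3⋅√2} × ℝ)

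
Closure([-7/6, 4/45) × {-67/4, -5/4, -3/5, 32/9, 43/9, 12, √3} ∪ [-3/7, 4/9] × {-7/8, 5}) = ([-3/7, 4/9] × {-7/8, 5}) ∪ ([-7/6, 4/45] × {-67/4, -5/4, -3/5, 32/9, 43/9, 12, √3})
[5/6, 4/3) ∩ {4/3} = ∅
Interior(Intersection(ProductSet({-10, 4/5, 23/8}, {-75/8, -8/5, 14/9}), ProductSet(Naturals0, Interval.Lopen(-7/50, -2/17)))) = EmptySet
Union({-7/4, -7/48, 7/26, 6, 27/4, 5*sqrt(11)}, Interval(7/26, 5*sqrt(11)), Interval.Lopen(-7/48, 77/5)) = Union({-7/4}, Interval(-7/48, 5*sqrt(11)))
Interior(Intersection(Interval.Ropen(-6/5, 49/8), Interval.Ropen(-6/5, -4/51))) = Interval.open(-6/5, -4/51)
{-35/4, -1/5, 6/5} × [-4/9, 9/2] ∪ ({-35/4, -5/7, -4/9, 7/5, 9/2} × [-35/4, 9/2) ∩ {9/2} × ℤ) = ({9/2} × {-8, -7, …, 4}) ∪ ({-35/4, -1/5, 6/5} × [-4/9, 9/2])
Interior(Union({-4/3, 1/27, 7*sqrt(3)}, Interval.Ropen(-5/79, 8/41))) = Interval.open(-5/79, 8/41)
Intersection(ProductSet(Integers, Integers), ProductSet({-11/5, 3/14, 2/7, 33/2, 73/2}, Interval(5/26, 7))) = EmptySet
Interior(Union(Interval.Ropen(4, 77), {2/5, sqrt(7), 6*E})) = Interval.open(4, 77)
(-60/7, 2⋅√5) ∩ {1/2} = {1/2}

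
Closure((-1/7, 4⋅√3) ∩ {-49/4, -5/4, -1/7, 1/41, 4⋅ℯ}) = {1/41}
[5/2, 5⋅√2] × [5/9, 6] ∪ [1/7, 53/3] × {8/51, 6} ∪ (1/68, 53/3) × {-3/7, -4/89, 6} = ([1/7, 53/3] × {8/51, 6}) ∪ ((1/68, 53/3) × {-3/7, -4/89, 6}) ∪ ([5/2, 5⋅√2] × [5/9, 6])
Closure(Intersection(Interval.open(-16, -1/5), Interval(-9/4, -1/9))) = Interval(-9/4, -1/5)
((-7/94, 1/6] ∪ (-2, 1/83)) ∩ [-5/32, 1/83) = [-5/32, 1/83)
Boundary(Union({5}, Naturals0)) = Naturals0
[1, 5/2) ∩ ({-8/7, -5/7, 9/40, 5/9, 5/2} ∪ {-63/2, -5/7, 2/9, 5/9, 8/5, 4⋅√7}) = {8/5}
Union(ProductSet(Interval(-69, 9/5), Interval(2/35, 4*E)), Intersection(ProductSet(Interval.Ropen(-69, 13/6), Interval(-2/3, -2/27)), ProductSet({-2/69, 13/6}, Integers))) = ProductSet(Interval(-69, 9/5), Interval(2/35, 4*E))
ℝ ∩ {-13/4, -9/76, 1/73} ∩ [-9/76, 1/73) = {-9/76}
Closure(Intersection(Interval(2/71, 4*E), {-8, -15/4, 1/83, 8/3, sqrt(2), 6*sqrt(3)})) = {8/3, sqrt(2), 6*sqrt(3)}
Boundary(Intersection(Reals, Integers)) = Integers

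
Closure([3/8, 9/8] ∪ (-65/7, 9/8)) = [-65/7, 9/8]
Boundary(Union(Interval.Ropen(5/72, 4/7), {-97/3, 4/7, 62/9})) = {-97/3, 5/72, 4/7, 62/9}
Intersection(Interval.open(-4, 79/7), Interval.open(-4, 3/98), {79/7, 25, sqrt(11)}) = EmptySet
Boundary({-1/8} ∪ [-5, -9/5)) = {-5, -9/5, -1/8}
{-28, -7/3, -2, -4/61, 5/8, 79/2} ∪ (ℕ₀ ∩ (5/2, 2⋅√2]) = {-28, -7/3, -2, -4/61, 5/8, 79/2}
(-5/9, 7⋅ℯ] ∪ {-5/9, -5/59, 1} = [-5/9, 7⋅ℯ]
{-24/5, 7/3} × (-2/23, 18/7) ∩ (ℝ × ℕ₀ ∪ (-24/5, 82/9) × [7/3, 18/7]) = ({7/3} × [7/3, 18/7)) ∪ ({-24/5, 7/3} × {0, 1, 2})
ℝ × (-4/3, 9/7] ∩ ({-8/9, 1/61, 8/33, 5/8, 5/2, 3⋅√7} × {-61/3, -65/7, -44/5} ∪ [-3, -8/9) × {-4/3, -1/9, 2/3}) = [-3, -8/9) × {-1/9, 2/3}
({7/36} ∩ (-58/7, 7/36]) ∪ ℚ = ℚ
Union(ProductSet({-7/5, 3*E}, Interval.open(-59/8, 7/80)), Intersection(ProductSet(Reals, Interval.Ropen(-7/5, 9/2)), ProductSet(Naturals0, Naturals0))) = Union(ProductSet({-7/5, 3*E}, Interval.open(-59/8, 7/80)), ProductSet(Naturals0, Range(0, 5, 1)))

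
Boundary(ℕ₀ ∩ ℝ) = ℕ₀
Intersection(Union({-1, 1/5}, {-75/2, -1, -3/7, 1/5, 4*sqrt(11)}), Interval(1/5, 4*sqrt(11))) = {1/5, 4*sqrt(11)}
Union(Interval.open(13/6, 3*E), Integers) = Union(Integers, Interval.open(13/6, 3*E))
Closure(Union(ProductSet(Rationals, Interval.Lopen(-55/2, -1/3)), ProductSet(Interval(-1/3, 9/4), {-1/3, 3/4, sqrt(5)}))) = Union(ProductSet(Interval(-1/3, 9/4), {-1/3, 3/4, sqrt(5)}), ProductSet(Reals, Interval(-55/2, -1/3)))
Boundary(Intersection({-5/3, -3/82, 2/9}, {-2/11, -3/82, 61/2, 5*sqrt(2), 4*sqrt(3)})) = {-3/82}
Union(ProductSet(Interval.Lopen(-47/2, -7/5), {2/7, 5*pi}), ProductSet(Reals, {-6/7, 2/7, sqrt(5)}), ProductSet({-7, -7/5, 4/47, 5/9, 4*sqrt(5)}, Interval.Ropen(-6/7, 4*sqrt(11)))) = Union(ProductSet({-7, -7/5, 4/47, 5/9, 4*sqrt(5)}, Interval.Ropen(-6/7, 4*sqrt(11))), ProductSet(Interval.Lopen(-47/2, -7/5), {2/7, 5*pi}), ProductSet(Reals, {-6/7, 2/7, sqrt(5)}))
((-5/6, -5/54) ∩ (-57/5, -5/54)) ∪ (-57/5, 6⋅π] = (-57/5, 6⋅π]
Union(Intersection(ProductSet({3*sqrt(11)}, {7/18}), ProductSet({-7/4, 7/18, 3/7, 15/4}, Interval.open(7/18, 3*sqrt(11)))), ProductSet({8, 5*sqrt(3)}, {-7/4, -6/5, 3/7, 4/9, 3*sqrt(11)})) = ProductSet({8, 5*sqrt(3)}, {-7/4, -6/5, 3/7, 4/9, 3*sqrt(11)})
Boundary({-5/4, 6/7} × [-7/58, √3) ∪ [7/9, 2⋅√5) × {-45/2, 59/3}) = ({-5/4, 6/7} × [-7/58, √3]) ∪ ([7/9, 2⋅√5] × {-45/2, 59/3})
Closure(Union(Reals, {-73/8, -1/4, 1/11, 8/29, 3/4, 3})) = Reals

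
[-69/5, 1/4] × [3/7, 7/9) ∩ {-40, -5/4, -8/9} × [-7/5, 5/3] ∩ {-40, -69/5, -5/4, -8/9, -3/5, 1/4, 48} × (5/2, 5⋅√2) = ∅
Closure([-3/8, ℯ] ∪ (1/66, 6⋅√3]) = [-3/8, 6⋅√3]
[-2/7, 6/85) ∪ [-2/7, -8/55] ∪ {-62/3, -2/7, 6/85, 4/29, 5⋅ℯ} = {-62/3, 4/29, 5⋅ℯ} ∪ [-2/7, 6/85]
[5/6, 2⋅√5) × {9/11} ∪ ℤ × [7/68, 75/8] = (ℤ × [7/68, 75/8]) ∪ ([5/6, 2⋅√5) × {9/11})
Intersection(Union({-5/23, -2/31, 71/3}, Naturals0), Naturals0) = Naturals0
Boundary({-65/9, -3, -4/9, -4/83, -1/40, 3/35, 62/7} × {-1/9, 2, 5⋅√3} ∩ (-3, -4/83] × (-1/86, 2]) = {-4/9, -4/83} × {2}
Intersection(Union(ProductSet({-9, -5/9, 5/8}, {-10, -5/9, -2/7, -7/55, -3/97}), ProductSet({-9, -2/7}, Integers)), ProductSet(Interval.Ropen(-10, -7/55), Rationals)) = Union(ProductSet({-9, -5/9}, {-10, -5/9, -2/7, -7/55, -3/97}), ProductSet({-9, -2/7}, Integers))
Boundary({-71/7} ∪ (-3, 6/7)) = {-71/7, -3, 6/7}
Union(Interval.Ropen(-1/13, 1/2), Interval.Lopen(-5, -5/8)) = Union(Interval.Lopen(-5, -5/8), Interval.Ropen(-1/13, 1/2))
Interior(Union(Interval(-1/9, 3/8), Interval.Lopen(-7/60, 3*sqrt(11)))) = Interval.open(-7/60, 3*sqrt(11))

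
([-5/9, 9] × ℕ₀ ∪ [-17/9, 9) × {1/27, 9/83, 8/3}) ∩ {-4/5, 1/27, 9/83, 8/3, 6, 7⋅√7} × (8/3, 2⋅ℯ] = {1/27, 9/83, 8/3, 6} × {3, 4, 5}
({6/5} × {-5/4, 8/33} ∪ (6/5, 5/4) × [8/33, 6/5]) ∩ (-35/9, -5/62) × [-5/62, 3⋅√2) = ∅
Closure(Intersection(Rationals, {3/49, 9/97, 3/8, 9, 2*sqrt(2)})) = {3/49, 9/97, 3/8, 9}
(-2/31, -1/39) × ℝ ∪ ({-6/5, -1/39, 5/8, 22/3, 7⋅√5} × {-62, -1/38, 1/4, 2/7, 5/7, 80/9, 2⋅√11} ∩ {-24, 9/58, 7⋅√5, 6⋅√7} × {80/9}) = ((-2/31, -1/39) × ℝ) ∪ ({7⋅√5} × {80/9})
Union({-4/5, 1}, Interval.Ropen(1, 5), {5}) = Union({-4/5}, Interval(1, 5))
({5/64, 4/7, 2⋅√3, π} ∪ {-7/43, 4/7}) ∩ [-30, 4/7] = {-7/43, 5/64, 4/7}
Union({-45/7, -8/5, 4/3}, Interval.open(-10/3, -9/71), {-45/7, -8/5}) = Union({-45/7, 4/3}, Interval.open(-10/3, -9/71))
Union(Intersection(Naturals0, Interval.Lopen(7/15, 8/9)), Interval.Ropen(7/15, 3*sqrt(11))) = Interval.Ropen(7/15, 3*sqrt(11))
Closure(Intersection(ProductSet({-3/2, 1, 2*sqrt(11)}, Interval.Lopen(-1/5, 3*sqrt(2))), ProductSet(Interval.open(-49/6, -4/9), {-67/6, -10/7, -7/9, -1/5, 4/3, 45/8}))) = ProductSet({-3/2}, {4/3})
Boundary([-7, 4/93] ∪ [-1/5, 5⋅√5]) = {-7, 5⋅√5}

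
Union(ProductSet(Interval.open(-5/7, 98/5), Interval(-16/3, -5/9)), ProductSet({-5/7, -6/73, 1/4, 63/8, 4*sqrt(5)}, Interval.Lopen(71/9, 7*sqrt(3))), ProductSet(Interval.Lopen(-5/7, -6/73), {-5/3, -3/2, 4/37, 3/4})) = Union(ProductSet({-5/7, -6/73, 1/4, 63/8, 4*sqrt(5)}, Interval.Lopen(71/9, 7*sqrt(3))), ProductSet(Interval.Lopen(-5/7, -6/73), {-5/3, -3/2, 4/37, 3/4}), ProductSet(Interval.open(-5/7, 98/5), Interval(-16/3, -5/9)))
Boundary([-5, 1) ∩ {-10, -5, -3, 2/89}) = {-5, -3, 2/89}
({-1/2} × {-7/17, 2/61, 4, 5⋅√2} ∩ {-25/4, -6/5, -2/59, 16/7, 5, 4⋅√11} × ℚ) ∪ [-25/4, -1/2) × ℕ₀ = [-25/4, -1/2) × ℕ₀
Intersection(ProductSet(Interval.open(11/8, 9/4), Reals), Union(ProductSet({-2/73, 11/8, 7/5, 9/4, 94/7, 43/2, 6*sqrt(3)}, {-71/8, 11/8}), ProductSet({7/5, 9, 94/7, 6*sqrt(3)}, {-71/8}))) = ProductSet({7/5}, {-71/8, 11/8})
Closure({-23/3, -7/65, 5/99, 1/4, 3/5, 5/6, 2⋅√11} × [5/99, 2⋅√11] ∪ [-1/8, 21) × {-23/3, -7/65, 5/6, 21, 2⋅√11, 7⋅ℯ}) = ([-1/8, 21] × {-23/3, -7/65, 5/6, 21, 2⋅√11, 7⋅ℯ}) ∪ ({-23/3, -7/65, 5/99, 1/4, 3/5, 5/6, 2⋅√11} × [5/99, 2⋅√11])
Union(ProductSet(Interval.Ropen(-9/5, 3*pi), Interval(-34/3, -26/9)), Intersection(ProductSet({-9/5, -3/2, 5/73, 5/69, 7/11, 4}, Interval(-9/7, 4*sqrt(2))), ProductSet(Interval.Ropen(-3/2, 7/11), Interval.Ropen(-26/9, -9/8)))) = Union(ProductSet({-3/2, 5/73, 5/69}, Interval.Ropen(-9/7, -9/8)), ProductSet(Interval.Ropen(-9/5, 3*pi), Interval(-34/3, -26/9)))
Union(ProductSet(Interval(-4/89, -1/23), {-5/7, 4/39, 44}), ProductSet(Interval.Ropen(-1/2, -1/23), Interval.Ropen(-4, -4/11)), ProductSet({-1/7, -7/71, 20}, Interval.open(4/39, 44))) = Union(ProductSet({-1/7, -7/71, 20}, Interval.open(4/39, 44)), ProductSet(Interval.Ropen(-1/2, -1/23), Interval.Ropen(-4, -4/11)), ProductSet(Interval(-4/89, -1/23), {-5/7, 4/39, 44}))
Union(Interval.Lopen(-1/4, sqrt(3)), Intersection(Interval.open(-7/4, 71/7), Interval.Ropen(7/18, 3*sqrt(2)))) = Interval.open(-1/4, 3*sqrt(2))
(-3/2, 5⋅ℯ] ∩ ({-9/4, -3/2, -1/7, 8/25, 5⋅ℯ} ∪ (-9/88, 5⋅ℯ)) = {-1/7} ∪ (-9/88, 5⋅ℯ]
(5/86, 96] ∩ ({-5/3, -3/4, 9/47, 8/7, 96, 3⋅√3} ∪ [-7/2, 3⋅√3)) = (5/86, 3⋅√3] ∪ {96}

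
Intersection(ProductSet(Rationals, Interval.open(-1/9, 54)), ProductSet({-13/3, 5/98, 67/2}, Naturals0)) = ProductSet({-13/3, 5/98, 67/2}, Range(0, 54, 1))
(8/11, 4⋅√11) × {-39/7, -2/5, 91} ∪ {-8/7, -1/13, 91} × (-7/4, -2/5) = ({-8/7, -1/13, 91} × (-7/4, -2/5)) ∪ ((8/11, 4⋅√11) × {-39/7, -2/5, 91})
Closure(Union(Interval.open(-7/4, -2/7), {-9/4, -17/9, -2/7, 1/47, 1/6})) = Union({-9/4, -17/9, 1/47, 1/6}, Interval(-7/4, -2/7))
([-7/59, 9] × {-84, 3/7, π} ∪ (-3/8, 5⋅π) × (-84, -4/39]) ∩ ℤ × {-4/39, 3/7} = ({0, 1, …, 9} × {3/7}) ∪ ({0, 1, …, 15} × {-4/39})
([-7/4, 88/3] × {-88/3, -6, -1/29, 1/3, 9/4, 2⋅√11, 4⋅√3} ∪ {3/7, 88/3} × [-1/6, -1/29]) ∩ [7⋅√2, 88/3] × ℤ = [7⋅√2, 88/3] × {-6}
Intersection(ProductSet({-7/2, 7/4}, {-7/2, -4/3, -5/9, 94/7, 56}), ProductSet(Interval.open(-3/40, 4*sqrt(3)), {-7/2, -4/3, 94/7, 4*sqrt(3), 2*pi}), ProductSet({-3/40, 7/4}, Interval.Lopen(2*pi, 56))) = ProductSet({7/4}, {94/7})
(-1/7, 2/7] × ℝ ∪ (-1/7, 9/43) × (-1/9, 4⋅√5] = (-1/7, 2/7] × ℝ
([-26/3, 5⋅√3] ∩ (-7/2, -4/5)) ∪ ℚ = ℚ ∪ [-7/2, -4/5]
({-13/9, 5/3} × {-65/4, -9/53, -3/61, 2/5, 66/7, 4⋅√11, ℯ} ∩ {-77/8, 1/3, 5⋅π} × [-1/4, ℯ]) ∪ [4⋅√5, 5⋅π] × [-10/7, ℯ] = [4⋅√5, 5⋅π] × [-10/7, ℯ]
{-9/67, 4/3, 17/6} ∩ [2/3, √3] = {4/3}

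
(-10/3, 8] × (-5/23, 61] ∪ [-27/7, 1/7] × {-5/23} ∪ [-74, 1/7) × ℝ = ([-74, 1/7) × ℝ) ∪ ([-27/7, 1/7] × {-5/23}) ∪ ((-10/3, 8] × (-5/23, 61])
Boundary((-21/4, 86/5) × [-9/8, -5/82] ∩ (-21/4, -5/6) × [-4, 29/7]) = ({-21/4, -5/6} × [-9/8, -5/82]) ∪ ([-21/4, -5/6] × {-9/8, -5/82})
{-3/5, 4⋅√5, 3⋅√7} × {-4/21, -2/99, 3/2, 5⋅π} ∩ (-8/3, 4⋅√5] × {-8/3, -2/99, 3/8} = {-3/5, 4⋅√5, 3⋅√7} × {-2/99}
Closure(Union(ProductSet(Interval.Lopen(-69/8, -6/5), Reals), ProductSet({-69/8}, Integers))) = ProductSet(Interval(-69/8, -6/5), Reals)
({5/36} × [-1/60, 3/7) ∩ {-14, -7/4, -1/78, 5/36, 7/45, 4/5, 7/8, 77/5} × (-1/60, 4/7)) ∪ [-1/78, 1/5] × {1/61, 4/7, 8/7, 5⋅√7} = ({5/36} × (-1/60, 3/7)) ∪ ([-1/78, 1/5] × {1/61, 4/7, 8/7, 5⋅√7})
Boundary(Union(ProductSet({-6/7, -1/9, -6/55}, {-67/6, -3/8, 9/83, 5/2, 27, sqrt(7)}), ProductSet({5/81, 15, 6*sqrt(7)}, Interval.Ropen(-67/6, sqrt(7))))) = Union(ProductSet({-6/7, -1/9, -6/55}, {-67/6, -3/8, 9/83, 5/2, 27, sqrt(7)}), ProductSet({5/81, 15, 6*sqrt(7)}, Interval(-67/6, sqrt(7))))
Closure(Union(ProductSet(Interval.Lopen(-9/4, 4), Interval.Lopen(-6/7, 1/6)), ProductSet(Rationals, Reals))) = Union(ProductSet(Interval.Lopen(-9/4, 4), Interval.Lopen(-6/7, 1/6)), ProductSet(Reals, Union(Interval(-oo, -6/7), Interval(1/6, oo))), ProductSet(Union(Interval(-oo, -9/4), Interval(4, oo), Rationals), Reals))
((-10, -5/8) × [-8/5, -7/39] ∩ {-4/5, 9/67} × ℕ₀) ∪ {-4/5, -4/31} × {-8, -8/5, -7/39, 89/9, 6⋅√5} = {-4/5, -4/31} × {-8, -8/5, -7/39, 89/9, 6⋅√5}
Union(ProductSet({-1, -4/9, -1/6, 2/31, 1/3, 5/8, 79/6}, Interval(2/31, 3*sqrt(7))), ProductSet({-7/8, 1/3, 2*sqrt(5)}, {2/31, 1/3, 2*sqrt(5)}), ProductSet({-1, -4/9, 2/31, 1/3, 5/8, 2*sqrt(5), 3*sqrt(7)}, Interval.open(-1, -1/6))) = Union(ProductSet({-7/8, 1/3, 2*sqrt(5)}, {2/31, 1/3, 2*sqrt(5)}), ProductSet({-1, -4/9, -1/6, 2/31, 1/3, 5/8, 79/6}, Interval(2/31, 3*sqrt(7))), ProductSet({-1, -4/9, 2/31, 1/3, 5/8, 2*sqrt(5), 3*sqrt(7)}, Interval.open(-1, -1/6)))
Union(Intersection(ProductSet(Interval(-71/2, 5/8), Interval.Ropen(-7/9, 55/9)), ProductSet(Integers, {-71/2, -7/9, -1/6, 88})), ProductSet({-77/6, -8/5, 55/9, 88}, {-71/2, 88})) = Union(ProductSet({-77/6, -8/5, 55/9, 88}, {-71/2, 88}), ProductSet(Range(-35, 1, 1), {-7/9, -1/6}))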